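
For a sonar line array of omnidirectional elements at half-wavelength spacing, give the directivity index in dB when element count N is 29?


14.62 dB


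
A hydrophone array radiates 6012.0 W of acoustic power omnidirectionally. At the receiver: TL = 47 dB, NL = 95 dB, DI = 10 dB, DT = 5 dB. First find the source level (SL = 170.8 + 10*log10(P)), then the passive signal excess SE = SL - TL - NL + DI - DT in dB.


Step 1: SL = 170.8 + 10*log10(6012.0) = 208.59 dB
Step 2: SE = SL - TL - NL + DI - DT = 208.59 - 47 - 95 + 10 - 5 = 71.59

71.59 dB


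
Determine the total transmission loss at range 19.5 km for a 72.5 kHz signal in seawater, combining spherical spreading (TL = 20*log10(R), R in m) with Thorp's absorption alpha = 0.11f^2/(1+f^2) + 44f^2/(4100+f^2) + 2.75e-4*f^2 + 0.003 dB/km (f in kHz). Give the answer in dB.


Step 1 (Thorp): alpha = 0.11*5256.25/(1+5256.25) + 44*5256.25/(4100+5256.25) + 2.75e-4*5256.25 + 0.003 = 26.2772 dB/km
Step 2: TL_spread = 20*log10(19500) = 85.8 dB
Step 3: TL_abs = alpha*R = 26.2772 * 19.5 = 512.41 dB
Step 4: TL_total = 85.8 + 512.41 = 598.21

598.21 dB


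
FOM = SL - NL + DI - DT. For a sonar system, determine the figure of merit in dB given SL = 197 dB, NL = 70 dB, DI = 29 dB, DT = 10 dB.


146 dB


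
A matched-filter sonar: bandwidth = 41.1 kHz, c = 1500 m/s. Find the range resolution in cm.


dR = c/(2*BW) = 1500 / (2 * 41.1e3) = 0.0182 m = 1.82 cm

1.82 cm


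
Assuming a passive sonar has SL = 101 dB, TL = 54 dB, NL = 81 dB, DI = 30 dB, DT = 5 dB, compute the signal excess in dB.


-9 dB


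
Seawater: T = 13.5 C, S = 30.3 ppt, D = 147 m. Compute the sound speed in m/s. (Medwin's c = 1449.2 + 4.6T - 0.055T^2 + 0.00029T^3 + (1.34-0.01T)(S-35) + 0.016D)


1498.68 m/s


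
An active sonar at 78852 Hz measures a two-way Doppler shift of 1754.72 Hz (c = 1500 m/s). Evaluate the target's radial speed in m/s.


From fd = 2*f*v/c, v = c*fd/(2*f) = 1500 * 1754.72 / (2*78852) = 16.69

16.69 m/s


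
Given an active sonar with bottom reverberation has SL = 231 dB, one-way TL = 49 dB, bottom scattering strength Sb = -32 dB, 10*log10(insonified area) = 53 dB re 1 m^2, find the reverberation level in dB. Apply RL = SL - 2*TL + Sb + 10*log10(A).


RL = SL - 2*TL + Sb + 10*log10(A) = 231 - 2*49 + (-32) + 53 = 154

154 dB


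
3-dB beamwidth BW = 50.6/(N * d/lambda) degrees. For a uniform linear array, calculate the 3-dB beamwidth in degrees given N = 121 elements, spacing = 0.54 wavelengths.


BW = 50.6 / (121 * 0.54) = 50.6 / 65.34 = 0.77

0.77 deg


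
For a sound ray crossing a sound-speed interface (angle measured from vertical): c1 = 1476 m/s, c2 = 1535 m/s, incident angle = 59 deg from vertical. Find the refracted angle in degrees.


sin(theta2) = (c2/c1)*sin(theta1) = (1535/1476)*sin(59 deg) = 0.89143
theta2 = arcsin(0.89143) = 63.05

63.05 deg


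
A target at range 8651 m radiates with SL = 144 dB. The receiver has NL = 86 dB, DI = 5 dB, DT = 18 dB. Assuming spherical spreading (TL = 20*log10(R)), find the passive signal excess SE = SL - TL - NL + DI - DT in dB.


Step 1: TL = 20*log10(8651) = 78.74 dB
Step 2: SE = 144 - 78.74 - 86 + 5 - 18 = -33.74

-33.74 dB


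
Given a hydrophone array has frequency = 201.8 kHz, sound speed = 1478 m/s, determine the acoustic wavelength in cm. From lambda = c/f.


lambda = c/f = 1478 / 201800 = 0.0073 m = 0.73 cm

0.73 cm


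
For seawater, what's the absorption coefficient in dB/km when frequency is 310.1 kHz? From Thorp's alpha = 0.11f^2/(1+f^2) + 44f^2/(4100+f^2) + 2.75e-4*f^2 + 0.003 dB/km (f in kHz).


f^2 = 96162.01
alpha = 0.11*96162.01/(1+96162.01) + 44*96162.01/(4100+96162.01) + 2.75e-4*96162.01 + 0.003 = 68.758

68.758 dB/km


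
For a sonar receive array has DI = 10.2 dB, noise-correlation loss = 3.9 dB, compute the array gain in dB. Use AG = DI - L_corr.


AG = DI - L_corr = 10.2 - 3.9 = 6.3

6.3 dB


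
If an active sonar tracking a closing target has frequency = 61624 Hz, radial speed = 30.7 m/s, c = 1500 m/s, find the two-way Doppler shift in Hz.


2522.48 Hz


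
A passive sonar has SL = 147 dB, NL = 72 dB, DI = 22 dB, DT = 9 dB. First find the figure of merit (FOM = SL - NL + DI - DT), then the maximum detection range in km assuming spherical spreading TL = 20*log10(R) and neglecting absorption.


Step 1: FOM = SL - NL + DI - DT = 147 - 72 + 22 - 9 = 88 dB
Step 2: at max range FOM = TL = 20*log10(R), so R = 10^(88/20) = 25118.86 m = 25.12 km

25.12 km


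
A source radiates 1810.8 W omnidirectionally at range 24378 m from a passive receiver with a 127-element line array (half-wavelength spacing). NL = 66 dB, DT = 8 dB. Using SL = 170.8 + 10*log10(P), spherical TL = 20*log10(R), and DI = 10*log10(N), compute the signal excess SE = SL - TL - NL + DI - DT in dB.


Step 1: SL = 170.8 + 10*log10(1810.8) = 203.38 dB
Step 2: TL = 20*log10(24378) = 87.74 dB
Step 3: DI = 10*log10(127) = 21.04 dB
Step 4: SE = SL - TL - NL + DI - DT = 203.38 - 87.74 - 66 + 21.04 - 8 = 62.68

62.68 dB


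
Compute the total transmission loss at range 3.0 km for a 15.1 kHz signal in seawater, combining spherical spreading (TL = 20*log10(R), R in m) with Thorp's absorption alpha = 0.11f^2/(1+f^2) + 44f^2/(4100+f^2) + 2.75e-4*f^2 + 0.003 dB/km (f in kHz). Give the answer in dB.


Step 1 (Thorp): alpha = 0.11*228.01/(1+228.01) + 44*228.01/(4100+228.01) + 2.75e-4*228.01 + 0.003 = 2.4932 dB/km
Step 2: TL_spread = 20*log10(3000) = 69.54 dB
Step 3: TL_abs = alpha*R = 2.4932 * 3.0 = 7.48 dB
Step 4: TL_total = 69.54 + 7.48 = 77.02

77.02 dB


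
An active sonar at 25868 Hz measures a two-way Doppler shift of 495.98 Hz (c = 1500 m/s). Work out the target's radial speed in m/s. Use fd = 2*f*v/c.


From fd = 2*f*v/c, v = c*fd/(2*f) = 1500 * 495.98 / (2*25868) = 14.38

14.38 m/s


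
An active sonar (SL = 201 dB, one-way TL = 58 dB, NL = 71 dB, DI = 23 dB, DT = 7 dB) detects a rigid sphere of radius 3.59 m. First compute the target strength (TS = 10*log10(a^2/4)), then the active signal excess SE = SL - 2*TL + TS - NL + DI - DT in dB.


Step 1: TS = 10*log10(3.59^2/4) = 5.08 dB
Step 2: SE = SL - 2*TL + TS - NL + DI - DT = 201 - 2*58 + (5.08) - 71 + 23 - 7 = 35.08

35.08 dB


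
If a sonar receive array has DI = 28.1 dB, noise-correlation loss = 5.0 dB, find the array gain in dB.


AG = DI - L_corr = 28.1 - 5.0 = 23.1

23.1 dB


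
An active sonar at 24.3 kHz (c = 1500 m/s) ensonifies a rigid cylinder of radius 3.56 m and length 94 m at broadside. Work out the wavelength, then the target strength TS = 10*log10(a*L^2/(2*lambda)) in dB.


Step 1: lambda = c/f = 1500/24300 = 0.06173 m
Step 2: TS = 10*log10(a*L^2/(2*lambda)) = 10*log10(3.56*94^2/(2*0.06173)) = 54.06

54.06 dB


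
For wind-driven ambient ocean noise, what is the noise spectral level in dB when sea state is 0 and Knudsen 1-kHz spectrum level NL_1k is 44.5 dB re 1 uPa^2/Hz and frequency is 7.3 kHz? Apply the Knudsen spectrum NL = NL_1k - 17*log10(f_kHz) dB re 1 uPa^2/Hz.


29.82 dB


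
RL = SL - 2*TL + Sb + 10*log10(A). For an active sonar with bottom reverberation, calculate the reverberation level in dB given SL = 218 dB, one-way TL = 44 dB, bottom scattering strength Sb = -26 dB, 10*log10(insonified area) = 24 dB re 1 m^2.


RL = SL - 2*TL + Sb + 10*log10(A) = 218 - 2*44 + (-26) + 24 = 128

128 dB


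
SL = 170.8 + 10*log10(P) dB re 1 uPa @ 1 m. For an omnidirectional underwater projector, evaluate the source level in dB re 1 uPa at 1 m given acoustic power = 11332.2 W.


SL = 170.8 + 10*log10(11332.2) = 170.8 + 40.54 = 211.34

211.34 dB


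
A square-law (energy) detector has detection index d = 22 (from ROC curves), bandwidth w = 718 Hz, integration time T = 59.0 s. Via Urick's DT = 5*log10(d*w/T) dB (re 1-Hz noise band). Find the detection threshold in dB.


DT = 5*log10(d*w/T) = 5*log10(22 * 718 / 59.0) = 5*log10(267.73) = 12.14

12.14 dB


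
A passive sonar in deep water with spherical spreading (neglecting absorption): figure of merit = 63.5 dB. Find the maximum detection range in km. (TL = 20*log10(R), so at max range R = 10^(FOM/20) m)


1.5 km


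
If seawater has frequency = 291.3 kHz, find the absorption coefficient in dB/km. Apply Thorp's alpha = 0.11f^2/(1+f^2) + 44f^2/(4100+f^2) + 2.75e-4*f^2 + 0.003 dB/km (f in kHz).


65.42 dB/km


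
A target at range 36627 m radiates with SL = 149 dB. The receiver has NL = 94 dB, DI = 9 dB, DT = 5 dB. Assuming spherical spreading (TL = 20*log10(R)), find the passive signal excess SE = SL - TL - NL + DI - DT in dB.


Step 1: TL = 20*log10(36627) = 91.28 dB
Step 2: SE = 149 - 91.28 - 94 + 9 - 5 = -32.28

-32.28 dB


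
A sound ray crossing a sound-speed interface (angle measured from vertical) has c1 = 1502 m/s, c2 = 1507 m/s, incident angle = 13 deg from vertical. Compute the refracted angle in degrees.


13.04 deg


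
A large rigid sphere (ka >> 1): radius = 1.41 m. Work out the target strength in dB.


-3.04 dB


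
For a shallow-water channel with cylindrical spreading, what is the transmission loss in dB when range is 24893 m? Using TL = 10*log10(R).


TL = 10*log10(24893) = 43.96

43.96 dB


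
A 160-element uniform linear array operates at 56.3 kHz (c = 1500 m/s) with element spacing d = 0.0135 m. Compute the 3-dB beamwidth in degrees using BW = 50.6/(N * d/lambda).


Step 1: lambda = 1500/56300 = 0.02664 m
Step 2: d/lambda = 0.0135/0.02664 = 0.5068
Step 3: BW = 50.6/(N * d/lambda) = 50.6/(160 * 0.5068) = 0.62

0.62 deg


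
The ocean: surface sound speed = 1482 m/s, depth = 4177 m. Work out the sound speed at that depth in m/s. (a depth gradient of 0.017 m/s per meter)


1553.009 m/s


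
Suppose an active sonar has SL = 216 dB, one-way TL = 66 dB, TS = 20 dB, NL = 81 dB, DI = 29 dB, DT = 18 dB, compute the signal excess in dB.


SE = SL - 2*TL + TS - NL + DI - DT = 216 - 2*66 + (20) - 81 + 29 - 18 = 34

34 dB


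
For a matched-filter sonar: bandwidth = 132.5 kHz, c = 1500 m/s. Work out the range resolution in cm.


0.57 cm


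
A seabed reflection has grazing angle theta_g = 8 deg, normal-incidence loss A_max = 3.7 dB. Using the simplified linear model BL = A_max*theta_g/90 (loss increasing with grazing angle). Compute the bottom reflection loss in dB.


BL = A_max * theta_g / 90 = 3.7 * 8 / 90 = 0.33

0.33 dB


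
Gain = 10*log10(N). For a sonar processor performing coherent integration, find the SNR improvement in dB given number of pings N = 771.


28.87 dB


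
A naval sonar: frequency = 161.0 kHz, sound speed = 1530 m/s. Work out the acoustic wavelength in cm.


lambda = c/f = 1530 / 161000 = 0.0095 m = 0.95 cm

0.95 cm


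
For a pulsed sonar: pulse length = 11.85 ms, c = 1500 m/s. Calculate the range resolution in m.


dR = c*tau/2 = 1500 * 11.85e-3 / 2 = 8.8875

8.8875 m


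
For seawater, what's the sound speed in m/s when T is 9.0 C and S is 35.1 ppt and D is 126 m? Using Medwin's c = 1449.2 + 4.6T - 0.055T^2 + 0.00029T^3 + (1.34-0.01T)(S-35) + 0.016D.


c = 1449.2 + 4.6*9.0 - 0.055*9.0^2 + 0.00029*9.0^3 + (1.34 - 0.01*9.0)*(35.1 - 35) + 0.016*126 = 1488.5

1488.5 m/s


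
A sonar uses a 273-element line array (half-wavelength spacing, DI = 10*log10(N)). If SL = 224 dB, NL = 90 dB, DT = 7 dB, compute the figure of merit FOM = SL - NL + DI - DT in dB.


151.36 dB


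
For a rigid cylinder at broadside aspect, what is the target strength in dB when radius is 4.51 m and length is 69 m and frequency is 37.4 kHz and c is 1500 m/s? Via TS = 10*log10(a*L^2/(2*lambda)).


lambda = 1500/37400 = 0.04011 m
TS = 10*log10(4.51*69^2/(2*0.04011)) = 54.28

54.28 dB


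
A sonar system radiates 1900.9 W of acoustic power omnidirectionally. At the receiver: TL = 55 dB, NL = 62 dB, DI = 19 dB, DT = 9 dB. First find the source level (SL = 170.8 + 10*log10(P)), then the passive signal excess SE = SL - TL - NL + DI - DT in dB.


Step 1: SL = 170.8 + 10*log10(1900.9) = 203.59 dB
Step 2: SE = SL - TL - NL + DI - DT = 203.59 - 55 - 62 + 19 - 9 = 96.59

96.59 dB


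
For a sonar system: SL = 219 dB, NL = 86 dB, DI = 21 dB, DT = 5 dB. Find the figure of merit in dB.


FOM = SL - NL + DI - DT = 219 - 86 + 21 - 5 = 149

149 dB


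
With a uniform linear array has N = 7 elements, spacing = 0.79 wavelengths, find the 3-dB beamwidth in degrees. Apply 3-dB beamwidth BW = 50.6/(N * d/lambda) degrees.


BW = 50.6 / (7 * 0.79) = 50.6 / 5.53 = 9.15

9.15 deg


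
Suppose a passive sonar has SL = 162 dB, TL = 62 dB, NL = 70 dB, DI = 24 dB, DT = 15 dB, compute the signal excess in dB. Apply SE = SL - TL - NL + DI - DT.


SE = SL - TL - NL + DI - DT = 162 - 62 - 70 + 24 - 15 = 39

39 dB


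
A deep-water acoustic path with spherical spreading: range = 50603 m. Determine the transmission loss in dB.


94.08 dB


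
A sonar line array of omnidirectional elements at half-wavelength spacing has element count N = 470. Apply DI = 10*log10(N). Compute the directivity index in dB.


DI = 10*log10(470) = 26.72

26.72 dB


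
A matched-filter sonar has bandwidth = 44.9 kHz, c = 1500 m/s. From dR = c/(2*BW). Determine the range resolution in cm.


dR = c/(2*BW) = 1500 / (2 * 44.9e3) = 0.0167 m = 1.67 cm

1.67 cm


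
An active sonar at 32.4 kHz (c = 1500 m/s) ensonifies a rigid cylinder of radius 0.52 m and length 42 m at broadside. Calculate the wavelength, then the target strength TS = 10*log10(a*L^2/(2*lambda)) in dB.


Step 1: lambda = c/f = 1500/32400 = 0.0463 m
Step 2: TS = 10*log10(a*L^2/(2*lambda)) = 10*log10(0.52*42^2/(2*0.0463)) = 39.96

39.96 dB


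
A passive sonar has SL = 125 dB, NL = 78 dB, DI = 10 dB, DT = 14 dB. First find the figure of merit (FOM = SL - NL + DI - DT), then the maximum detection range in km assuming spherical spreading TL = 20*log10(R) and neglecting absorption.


Step 1: FOM = SL - NL + DI - DT = 125 - 78 + 10 - 14 = 43 dB
Step 2: at max range FOM = TL = 20*log10(R), so R = 10^(43/20) = 141.25 m = 0.14 km

0.14 km


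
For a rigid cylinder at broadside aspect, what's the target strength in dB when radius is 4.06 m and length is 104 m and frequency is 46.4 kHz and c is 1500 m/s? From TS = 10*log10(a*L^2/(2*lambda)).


lambda = 1500/46400 = 0.03233 m
TS = 10*log10(4.06*104^2/(2*0.03233)) = 58.32

58.32 dB


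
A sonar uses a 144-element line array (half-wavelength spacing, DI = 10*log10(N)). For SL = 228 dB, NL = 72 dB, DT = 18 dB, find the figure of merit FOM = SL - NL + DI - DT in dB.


159.58 dB


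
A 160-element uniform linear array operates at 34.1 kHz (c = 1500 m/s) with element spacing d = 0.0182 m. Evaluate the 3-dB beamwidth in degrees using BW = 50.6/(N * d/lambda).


0.76 deg


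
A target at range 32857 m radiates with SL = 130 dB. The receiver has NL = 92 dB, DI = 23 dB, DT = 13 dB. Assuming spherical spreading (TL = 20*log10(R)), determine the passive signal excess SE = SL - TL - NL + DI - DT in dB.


Step 1: TL = 20*log10(32857) = 90.33 dB
Step 2: SE = 130 - 90.33 - 92 + 23 - 13 = -42.33

-42.33 dB


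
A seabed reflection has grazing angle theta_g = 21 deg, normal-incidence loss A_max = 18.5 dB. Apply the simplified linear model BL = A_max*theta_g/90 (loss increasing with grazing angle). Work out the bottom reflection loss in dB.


4.32 dB


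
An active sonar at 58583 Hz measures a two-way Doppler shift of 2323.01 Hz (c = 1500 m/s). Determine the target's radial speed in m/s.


29.74 m/s


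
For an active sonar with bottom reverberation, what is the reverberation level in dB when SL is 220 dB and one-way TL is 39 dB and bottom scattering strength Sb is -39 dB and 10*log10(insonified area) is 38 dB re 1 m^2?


RL = SL - 2*TL + Sb + 10*log10(A) = 220 - 2*39 + (-39) + 38 = 141

141 dB


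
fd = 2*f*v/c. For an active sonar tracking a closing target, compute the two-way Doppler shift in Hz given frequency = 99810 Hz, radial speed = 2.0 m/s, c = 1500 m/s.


266.16 Hz


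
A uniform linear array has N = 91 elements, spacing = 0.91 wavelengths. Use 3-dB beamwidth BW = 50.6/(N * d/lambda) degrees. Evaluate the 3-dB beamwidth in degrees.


0.61 deg


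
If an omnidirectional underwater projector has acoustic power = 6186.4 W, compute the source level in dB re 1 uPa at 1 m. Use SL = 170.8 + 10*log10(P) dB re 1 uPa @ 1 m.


SL = 170.8 + 10*log10(6186.4) = 170.8 + 37.91 = 208.71

208.71 dB


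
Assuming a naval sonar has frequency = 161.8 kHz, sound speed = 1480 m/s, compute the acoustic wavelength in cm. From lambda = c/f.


lambda = c/f = 1480 / 161800 = 0.0091 m = 0.91 cm

0.91 cm


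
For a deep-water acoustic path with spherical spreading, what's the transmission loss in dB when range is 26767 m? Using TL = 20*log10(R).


TL = 20*log10(26767) = 88.55

88.55 dB


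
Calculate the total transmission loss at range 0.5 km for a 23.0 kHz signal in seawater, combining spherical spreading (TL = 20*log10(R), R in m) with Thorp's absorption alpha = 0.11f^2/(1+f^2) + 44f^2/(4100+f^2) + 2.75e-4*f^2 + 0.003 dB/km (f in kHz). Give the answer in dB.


Step 1 (Thorp): alpha = 0.11*529.0/(1+529.0) + 44*529.0/(4100+529.0) + 2.75e-4*529.0 + 0.003 = 5.2866 dB/km
Step 2: TL_spread = 20*log10(500) = 53.98 dB
Step 3: TL_abs = alpha*R = 5.2866 * 0.5 = 2.64 dB
Step 4: TL_total = 53.98 + 2.64 = 56.62

56.62 dB


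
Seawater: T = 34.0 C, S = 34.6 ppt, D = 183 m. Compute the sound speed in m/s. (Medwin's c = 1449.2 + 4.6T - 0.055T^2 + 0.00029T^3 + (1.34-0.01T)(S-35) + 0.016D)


1555.95 m/s


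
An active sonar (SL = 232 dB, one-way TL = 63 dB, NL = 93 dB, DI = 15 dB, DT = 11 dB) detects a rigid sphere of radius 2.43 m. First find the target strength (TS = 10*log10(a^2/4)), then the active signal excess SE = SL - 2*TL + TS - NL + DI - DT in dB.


Step 1: TS = 10*log10(2.43^2/4) = 1.69 dB
Step 2: SE = SL - 2*TL + TS - NL + DI - DT = 232 - 2*63 + (1.69) - 93 + 15 - 11 = 18.69

18.69 dB


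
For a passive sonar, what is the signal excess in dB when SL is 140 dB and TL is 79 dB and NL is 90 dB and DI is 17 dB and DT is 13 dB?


SE = SL - TL - NL + DI - DT = 140 - 79 - 90 + 17 - 13 = -25

-25 dB


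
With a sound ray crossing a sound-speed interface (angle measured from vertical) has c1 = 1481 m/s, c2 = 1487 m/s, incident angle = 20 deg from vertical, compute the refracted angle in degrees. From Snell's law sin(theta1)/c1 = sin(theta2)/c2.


sin(theta2) = (c2/c1)*sin(theta1) = (1487/1481)*sin(20 deg) = 0.34341
theta2 = arcsin(0.34341) = 20.08

20.08 deg


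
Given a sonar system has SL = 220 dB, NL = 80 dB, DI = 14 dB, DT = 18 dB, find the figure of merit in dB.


FOM = SL - NL + DI - DT = 220 - 80 + 14 - 18 = 136

136 dB


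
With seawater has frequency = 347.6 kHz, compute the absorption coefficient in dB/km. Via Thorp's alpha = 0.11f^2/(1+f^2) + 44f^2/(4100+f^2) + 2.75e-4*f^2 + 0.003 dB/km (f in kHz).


f^2 = 120825.76
alpha = 0.11*120825.76/(1+120825.76) + 44*120825.76/(4100+120825.76) + 2.75e-4*120825.76 + 0.003 = 75.896

75.896 dB/km


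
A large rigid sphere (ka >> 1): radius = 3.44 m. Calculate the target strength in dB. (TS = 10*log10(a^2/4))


4.71 dB


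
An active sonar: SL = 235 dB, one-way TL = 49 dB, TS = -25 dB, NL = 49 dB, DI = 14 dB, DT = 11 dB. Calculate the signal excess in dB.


SE = SL - 2*TL + TS - NL + DI - DT = 235 - 2*49 + (-25) - 49 + 14 - 11 = 66

66 dB


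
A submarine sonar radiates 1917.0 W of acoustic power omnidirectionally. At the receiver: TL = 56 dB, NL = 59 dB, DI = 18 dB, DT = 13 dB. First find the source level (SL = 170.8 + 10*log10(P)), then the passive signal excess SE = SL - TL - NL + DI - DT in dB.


Step 1: SL = 170.8 + 10*log10(1917.0) = 203.63 dB
Step 2: SE = SL - TL - NL + DI - DT = 203.63 - 56 - 59 + 18 - 13 = 93.63

93.63 dB


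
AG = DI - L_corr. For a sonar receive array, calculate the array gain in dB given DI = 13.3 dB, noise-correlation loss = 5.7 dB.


AG = DI - L_corr = 13.3 - 5.7 = 7.6

7.6 dB


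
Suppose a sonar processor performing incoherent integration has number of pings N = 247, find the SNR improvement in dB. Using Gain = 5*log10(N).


Gain = 5*log10(247) = 11.96

11.96 dB


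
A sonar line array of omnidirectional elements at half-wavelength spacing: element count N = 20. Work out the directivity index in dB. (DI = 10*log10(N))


13.01 dB


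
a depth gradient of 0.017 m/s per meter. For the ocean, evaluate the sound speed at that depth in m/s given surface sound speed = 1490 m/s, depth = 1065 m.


1508.105 m/s


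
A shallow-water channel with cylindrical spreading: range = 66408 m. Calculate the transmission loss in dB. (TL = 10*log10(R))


TL = 10*log10(66408) = 48.22

48.22 dB


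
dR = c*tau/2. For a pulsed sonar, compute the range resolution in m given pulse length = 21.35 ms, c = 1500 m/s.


dR = c*tau/2 = 1500 * 21.35e-3 / 2 = 16.0125

16.0125 m


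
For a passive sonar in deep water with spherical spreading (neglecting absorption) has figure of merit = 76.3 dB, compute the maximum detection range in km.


At max range FOM = TL, so 20*log10(R) = 76.3
R = 10^(76.3/20) = 6531.31 m = 6.53 km

6.53 km


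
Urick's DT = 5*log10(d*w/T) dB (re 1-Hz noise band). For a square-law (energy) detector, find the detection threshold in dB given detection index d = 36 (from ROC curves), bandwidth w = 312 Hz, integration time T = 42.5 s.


12.11 dB


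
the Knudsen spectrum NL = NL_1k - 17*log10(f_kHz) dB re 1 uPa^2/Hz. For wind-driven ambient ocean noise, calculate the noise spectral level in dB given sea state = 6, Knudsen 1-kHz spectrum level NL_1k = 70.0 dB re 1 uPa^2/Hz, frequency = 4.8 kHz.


NL = NL_1k - 17*log10(f_kHz) = 70.0 - 17*log10(4.8) = 70.0 - (11.58) = 58.42

58.42 dB


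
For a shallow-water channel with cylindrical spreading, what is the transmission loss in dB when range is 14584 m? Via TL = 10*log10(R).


TL = 10*log10(14584) = 41.64

41.64 dB


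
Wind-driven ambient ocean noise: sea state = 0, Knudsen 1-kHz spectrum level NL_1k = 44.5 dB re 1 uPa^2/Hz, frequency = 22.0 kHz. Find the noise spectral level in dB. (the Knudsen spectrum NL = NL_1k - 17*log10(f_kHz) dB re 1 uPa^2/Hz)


NL = NL_1k - 17*log10(f_kHz) = 44.5 - 17*log10(22.0) = 44.5 - (22.82) = 21.68

21.68 dB


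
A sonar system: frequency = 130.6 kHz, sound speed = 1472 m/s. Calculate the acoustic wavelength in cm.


1.13 cm


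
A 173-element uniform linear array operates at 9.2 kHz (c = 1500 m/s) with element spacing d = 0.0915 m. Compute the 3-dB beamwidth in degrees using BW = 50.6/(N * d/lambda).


Step 1: lambda = 1500/9200 = 0.16304 m
Step 2: d/lambda = 0.0915/0.16304 = 0.5612
Step 3: BW = 50.6/(N * d/lambda) = 50.6/(173 * 0.5612) = 0.52

0.52 deg


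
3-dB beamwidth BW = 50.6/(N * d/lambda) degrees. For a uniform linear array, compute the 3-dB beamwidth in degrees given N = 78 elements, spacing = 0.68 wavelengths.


BW = 50.6 / (78 * 0.68) = 50.6 / 53.04 = 0.95

0.95 deg


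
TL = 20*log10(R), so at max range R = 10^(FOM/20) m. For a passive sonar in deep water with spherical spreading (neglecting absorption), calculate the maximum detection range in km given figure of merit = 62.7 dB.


At max range FOM = TL, so 20*log10(R) = 62.7
R = 10^(62.7/20) = 1364.58 m = 1.36 km

1.36 km


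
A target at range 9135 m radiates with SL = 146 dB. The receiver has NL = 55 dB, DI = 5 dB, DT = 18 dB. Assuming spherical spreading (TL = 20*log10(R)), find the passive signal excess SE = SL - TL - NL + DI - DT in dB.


-1.21 dB


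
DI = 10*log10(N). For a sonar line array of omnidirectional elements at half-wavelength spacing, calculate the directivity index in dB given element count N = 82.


DI = 10*log10(82) = 19.14

19.14 dB


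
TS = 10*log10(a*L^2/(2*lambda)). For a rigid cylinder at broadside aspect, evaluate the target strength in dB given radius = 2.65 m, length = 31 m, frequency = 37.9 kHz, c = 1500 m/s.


45.07 dB


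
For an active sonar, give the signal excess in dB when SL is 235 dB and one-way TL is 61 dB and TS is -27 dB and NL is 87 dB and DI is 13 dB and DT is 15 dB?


SE = SL - 2*TL + TS - NL + DI - DT = 235 - 2*61 + (-27) - 87 + 13 - 15 = -3

-3 dB


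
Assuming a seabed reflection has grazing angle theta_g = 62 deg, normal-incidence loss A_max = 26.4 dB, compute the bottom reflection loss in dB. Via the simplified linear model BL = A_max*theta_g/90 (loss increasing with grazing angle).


BL = A_max * theta_g / 90 = 26.4 * 62 / 90 = 18.19

18.19 dB


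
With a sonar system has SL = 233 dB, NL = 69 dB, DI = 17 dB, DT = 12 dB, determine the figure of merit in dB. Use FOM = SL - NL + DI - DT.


FOM = SL - NL + DI - DT = 233 - 69 + 17 - 12 = 169

169 dB


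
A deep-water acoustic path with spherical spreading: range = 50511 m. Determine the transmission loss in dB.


94.07 dB


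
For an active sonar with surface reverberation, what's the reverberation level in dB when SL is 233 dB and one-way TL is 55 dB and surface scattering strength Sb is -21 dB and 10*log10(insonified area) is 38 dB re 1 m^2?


RL = SL - 2*TL + Sb + 10*log10(A) = 233 - 2*55 + (-21) + 38 = 140

140 dB


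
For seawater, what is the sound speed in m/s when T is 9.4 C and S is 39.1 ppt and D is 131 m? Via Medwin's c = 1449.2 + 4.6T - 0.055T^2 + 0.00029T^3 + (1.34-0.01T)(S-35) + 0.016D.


1495.03 m/s


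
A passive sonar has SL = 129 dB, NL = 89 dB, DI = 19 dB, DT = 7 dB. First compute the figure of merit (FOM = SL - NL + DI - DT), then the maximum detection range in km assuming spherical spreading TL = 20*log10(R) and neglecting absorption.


Step 1: FOM = SL - NL + DI - DT = 129 - 89 + 19 - 7 = 52 dB
Step 2: at max range FOM = TL = 20*log10(R), so R = 10^(52/20) = 398.11 m = 0.4 km

0.4 km


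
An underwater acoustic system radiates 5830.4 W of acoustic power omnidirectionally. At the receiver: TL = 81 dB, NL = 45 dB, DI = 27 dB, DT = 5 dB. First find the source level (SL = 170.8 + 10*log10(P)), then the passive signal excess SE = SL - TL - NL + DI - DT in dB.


Step 1: SL = 170.8 + 10*log10(5830.4) = 208.46 dB
Step 2: SE = SL - TL - NL + DI - DT = 208.46 - 81 - 45 + 27 - 5 = 104.46

104.46 dB


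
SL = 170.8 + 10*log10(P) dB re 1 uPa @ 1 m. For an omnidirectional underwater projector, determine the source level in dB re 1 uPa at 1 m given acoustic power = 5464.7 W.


SL = 170.8 + 10*log10(5464.7) = 170.8 + 37.38 = 208.18

208.18 dB


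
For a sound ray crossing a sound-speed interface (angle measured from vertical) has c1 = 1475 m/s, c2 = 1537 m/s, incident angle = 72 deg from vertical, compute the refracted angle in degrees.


82.32 deg


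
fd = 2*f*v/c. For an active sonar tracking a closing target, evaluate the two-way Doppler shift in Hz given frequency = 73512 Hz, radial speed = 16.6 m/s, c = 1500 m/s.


fd = 2*f*v/c = 2 * 73512 * 16.6 / 1500 = 1627.07

1627.07 Hz


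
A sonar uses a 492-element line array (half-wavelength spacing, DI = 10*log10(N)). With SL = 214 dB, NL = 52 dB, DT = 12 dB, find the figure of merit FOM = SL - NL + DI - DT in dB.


Step 1: DI = 10*log10(492) = 26.92 dB
Step 2: FOM = SL - NL + DI - DT = 214 - 52 + 26.92 - 12 = 176.92

176.92 dB


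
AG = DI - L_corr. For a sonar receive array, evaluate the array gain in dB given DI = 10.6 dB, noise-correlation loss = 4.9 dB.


AG = DI - L_corr = 10.6 - 4.9 = 5.7

5.7 dB


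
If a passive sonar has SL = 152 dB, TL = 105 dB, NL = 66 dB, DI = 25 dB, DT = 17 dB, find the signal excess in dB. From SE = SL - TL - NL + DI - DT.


SE = SL - TL - NL + DI - DT = 152 - 105 - 66 + 25 - 17 = -11

-11 dB


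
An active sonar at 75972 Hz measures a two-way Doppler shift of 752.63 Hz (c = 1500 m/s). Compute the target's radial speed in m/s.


From fd = 2*f*v/c, v = c*fd/(2*f) = 1500 * 752.63 / (2*75972) = 7.43

7.43 m/s


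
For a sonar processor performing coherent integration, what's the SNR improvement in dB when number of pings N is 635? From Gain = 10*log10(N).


Gain = 10*log10(635) = 28.03

28.03 dB


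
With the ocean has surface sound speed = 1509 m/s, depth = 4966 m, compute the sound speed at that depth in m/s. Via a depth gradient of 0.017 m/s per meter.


1593.422 m/s


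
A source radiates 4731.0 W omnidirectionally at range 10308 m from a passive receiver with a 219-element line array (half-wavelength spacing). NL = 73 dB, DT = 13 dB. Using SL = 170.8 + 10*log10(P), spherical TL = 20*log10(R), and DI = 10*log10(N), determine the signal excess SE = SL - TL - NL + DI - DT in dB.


64.69 dB


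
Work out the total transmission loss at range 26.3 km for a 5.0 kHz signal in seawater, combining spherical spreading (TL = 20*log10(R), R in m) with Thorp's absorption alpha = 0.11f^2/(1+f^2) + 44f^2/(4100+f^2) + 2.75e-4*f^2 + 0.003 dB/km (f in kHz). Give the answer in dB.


Step 1 (Thorp): alpha = 0.11*25.0/(1+25.0) + 44*25.0/(4100+25.0) + 2.75e-4*25.0 + 0.003 = 0.3823 dB/km
Step 2: TL_spread = 20*log10(26300) = 88.4 dB
Step 3: TL_abs = alpha*R = 0.3823 * 26.3 = 10.05 dB
Step 4: TL_total = 88.4 + 10.05 = 98.45

98.45 dB


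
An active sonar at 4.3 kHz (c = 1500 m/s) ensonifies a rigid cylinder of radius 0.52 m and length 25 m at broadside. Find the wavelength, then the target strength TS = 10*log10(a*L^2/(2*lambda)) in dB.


Step 1: lambda = c/f = 1500/4300 = 0.34884 m
Step 2: TS = 10*log10(a*L^2/(2*lambda)) = 10*log10(0.52*25^2/(2*0.34884)) = 26.68

26.68 dB


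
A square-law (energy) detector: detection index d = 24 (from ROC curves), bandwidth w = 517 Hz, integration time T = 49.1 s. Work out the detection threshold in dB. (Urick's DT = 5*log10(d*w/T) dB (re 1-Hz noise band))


DT = 5*log10(d*w/T) = 5*log10(24 * 517 / 49.1) = 5*log10(252.71) = 12.01

12.01 dB


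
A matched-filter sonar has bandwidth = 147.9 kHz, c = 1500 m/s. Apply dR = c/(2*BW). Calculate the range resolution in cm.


dR = c/(2*BW) = 1500 / (2 * 147.9e3) = 0.0051 m = 0.51 cm

0.51 cm


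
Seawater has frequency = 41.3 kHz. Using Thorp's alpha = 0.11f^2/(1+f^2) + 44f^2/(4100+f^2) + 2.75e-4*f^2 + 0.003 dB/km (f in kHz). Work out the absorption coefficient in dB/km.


13.509 dB/km


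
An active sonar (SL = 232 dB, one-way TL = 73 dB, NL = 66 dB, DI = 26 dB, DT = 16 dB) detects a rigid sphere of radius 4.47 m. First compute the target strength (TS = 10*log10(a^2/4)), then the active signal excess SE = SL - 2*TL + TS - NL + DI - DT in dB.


Step 1: TS = 10*log10(4.47^2/4) = 6.99 dB
Step 2: SE = SL - 2*TL + TS - NL + DI - DT = 232 - 2*73 + (6.99) - 66 + 26 - 16 = 36.99

36.99 dB


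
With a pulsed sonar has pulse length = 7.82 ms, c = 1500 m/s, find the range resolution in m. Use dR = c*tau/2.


5.865 m


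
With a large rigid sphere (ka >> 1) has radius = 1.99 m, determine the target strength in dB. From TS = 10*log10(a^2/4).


TS = 10*log10(1.99^2 / 4) = 10*log10(0.990025) = -0.04

-0.04 dB


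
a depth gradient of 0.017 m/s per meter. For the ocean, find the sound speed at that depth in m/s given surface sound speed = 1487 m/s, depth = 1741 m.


1516.597 m/s


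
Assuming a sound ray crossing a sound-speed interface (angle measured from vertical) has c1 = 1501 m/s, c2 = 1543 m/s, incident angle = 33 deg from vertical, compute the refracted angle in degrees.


sin(theta2) = (c2/c1)*sin(theta1) = (1543/1501)*sin(33 deg) = 0.55988
theta2 = arcsin(0.55988) = 34.05

34.05 deg


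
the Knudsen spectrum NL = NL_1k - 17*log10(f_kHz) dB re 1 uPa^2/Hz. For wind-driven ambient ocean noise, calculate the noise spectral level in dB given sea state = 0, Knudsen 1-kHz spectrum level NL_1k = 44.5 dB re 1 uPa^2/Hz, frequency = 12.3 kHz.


25.97 dB


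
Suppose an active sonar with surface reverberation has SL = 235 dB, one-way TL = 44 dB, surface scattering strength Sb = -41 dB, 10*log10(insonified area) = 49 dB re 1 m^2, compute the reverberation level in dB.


155 dB


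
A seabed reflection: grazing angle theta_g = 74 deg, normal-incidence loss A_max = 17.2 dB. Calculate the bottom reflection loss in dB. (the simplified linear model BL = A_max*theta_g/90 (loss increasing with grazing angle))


BL = A_max * theta_g / 90 = 17.2 * 74 / 90 = 14.14

14.14 dB


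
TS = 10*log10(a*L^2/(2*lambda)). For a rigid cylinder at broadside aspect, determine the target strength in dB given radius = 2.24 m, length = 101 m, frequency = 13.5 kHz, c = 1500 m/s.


lambda = 1500/13500 = 0.11111 m
TS = 10*log10(2.24*101^2/(2*0.11111)) = 50.12

50.12 dB


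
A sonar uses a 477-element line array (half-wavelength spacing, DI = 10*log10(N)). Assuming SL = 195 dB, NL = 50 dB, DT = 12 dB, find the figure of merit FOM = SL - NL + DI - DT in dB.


Step 1: DI = 10*log10(477) = 26.79 dB
Step 2: FOM = SL - NL + DI - DT = 195 - 50 + 26.79 - 12 = 159.79

159.79 dB


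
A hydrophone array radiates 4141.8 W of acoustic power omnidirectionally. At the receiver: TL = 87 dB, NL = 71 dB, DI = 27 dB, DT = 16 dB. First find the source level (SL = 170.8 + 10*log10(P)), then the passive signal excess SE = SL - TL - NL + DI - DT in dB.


Step 1: SL = 170.8 + 10*log10(4141.8) = 206.97 dB
Step 2: SE = SL - TL - NL + DI - DT = 206.97 - 87 - 71 + 27 - 16 = 59.97

59.97 dB


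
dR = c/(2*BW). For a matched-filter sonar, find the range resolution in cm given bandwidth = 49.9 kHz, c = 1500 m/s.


1.5 cm


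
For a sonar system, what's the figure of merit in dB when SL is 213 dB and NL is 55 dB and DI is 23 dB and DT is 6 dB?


FOM = SL - NL + DI - DT = 213 - 55 + 23 - 6 = 175

175 dB


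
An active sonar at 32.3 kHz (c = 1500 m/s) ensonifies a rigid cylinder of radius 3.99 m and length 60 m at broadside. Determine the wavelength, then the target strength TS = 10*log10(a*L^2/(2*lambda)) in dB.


Step 1: lambda = c/f = 1500/32300 = 0.04644 m
Step 2: TS = 10*log10(a*L^2/(2*lambda)) = 10*log10(3.99*60^2/(2*0.04644)) = 51.89

51.89 dB


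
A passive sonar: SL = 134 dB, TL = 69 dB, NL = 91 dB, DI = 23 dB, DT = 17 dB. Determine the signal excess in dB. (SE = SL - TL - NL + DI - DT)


SE = SL - TL - NL + DI - DT = 134 - 69 - 91 + 23 - 17 = -20

-20 dB


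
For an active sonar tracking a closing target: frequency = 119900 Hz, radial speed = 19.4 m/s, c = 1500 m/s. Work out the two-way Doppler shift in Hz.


fd = 2*f*v/c = 2 * 119900 * 19.4 / 1500 = 3101.41

3101.41 Hz


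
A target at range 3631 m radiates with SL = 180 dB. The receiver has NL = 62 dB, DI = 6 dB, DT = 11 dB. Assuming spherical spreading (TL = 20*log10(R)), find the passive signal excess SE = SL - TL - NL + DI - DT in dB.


Step 1: TL = 20*log10(3631) = 71.2 dB
Step 2: SE = 180 - 71.2 - 62 + 6 - 11 = 41.8

41.8 dB


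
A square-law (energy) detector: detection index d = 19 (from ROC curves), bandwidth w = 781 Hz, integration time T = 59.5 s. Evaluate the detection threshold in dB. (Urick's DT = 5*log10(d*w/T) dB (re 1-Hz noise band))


11.98 dB


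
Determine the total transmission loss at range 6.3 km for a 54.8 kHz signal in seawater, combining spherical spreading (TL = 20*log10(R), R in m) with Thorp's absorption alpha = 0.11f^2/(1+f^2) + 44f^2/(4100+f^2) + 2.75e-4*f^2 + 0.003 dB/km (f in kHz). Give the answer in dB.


Step 1 (Thorp): alpha = 0.11*3003.04/(1+3003.04) + 44*3003.04/(4100+3003.04) + 2.75e-4*3003.04 + 0.003 = 19.5412 dB/km
Step 2: TL_spread = 20*log10(6300) = 75.99 dB
Step 3: TL_abs = alpha*R = 19.5412 * 6.3 = 123.11 dB
Step 4: TL_total = 75.99 + 123.11 = 199.1

199.1 dB


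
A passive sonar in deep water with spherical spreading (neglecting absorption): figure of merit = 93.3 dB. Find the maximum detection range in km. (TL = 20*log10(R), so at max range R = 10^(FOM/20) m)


At max range FOM = TL, so 20*log10(R) = 93.3
R = 10^(93.3/20) = 46238.1 m = 46.24 km

46.24 km


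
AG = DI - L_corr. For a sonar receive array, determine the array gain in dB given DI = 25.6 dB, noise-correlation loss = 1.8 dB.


AG = DI - L_corr = 25.6 - 1.8 = 23.8

23.8 dB


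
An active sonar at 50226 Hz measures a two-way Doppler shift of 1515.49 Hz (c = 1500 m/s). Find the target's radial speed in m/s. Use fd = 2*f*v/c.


From fd = 2*f*v/c, v = c*fd/(2*f) = 1500 * 1515.49 / (2*50226) = 22.63

22.63 m/s


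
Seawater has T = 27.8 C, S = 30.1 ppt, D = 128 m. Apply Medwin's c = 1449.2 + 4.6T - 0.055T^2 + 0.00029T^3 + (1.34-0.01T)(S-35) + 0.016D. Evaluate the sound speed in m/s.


1537.65 m/s


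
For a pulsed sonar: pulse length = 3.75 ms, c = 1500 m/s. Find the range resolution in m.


2.8125 m


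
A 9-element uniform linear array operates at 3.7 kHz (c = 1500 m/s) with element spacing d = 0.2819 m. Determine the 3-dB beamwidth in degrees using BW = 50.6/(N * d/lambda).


Step 1: lambda = 1500/3700 = 0.40541 m
Step 2: d/lambda = 0.2819/0.40541 = 0.6953
Step 3: BW = 50.6/(N * d/lambda) = 50.6/(9 * 0.6953) = 8.09

8.09 deg


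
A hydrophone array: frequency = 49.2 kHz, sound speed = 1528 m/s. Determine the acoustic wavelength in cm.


lambda = c/f = 1528 / 49200 = 0.0311 m = 3.11 cm

3.11 cm


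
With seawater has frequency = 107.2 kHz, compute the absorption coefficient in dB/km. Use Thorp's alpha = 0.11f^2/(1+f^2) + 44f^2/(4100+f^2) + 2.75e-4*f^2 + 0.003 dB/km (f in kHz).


f^2 = 11491.84
alpha = 0.11*11491.84/(1+11491.84) + 44*11491.84/(4100+11491.84) + 2.75e-4*11491.84 + 0.003 = 35.703

35.703 dB/km


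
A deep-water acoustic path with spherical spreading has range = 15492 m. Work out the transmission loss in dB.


83.8 dB


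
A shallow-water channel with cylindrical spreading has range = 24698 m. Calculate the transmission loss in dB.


TL = 10*log10(24698) = 43.93

43.93 dB


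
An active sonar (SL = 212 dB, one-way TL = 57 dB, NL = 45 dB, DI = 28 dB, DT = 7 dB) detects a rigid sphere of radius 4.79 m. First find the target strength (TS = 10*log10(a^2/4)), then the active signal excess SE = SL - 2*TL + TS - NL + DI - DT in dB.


Step 1: TS = 10*log10(4.79^2/4) = 7.59 dB
Step 2: SE = SL - 2*TL + TS - NL + DI - DT = 212 - 2*57 + (7.59) - 45 + 28 - 7 = 81.59

81.59 dB


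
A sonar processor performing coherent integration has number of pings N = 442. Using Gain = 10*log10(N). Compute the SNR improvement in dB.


26.45 dB


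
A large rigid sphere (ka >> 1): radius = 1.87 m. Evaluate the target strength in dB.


TS = 10*log10(1.87^2 / 4) = 10*log10(0.874225) = -0.58

-0.58 dB


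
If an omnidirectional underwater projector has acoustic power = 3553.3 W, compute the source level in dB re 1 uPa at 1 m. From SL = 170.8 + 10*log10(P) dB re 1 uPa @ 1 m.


SL = 170.8 + 10*log10(3553.3) = 170.8 + 35.51 = 206.31

206.31 dB


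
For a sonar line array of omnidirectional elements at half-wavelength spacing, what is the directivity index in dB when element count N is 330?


DI = 10*log10(330) = 25.19

25.19 dB


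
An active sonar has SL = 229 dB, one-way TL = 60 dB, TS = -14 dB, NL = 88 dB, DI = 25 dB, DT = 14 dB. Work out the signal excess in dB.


18 dB


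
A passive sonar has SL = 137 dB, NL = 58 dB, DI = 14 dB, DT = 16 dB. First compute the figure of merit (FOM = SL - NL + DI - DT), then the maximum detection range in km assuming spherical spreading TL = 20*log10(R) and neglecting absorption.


Step 1: FOM = SL - NL + DI - DT = 137 - 58 + 14 - 16 = 77 dB
Step 2: at max range FOM = TL = 20*log10(R), so R = 10^(77/20) = 7079.46 m = 7.08 km

7.08 km


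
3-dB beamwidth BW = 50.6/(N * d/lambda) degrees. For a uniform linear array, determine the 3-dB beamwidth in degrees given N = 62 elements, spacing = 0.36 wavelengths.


2.27 deg


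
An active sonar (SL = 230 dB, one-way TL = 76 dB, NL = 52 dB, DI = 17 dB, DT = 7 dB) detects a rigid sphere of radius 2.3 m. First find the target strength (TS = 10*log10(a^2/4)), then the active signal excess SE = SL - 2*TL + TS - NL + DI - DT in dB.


Step 1: TS = 10*log10(2.3^2/4) = 1.21 dB
Step 2: SE = SL - 2*TL + TS - NL + DI - DT = 230 - 2*76 + (1.21) - 52 + 17 - 7 = 37.21

37.21 dB
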